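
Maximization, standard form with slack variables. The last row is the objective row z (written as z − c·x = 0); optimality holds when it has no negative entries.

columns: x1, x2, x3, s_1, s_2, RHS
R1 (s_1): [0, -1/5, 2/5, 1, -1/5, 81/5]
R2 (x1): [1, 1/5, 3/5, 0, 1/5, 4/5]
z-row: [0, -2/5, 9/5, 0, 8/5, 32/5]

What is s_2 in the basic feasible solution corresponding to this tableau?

s_2 is not in the basis, so in the current basic feasible solution s_2 = 0.

0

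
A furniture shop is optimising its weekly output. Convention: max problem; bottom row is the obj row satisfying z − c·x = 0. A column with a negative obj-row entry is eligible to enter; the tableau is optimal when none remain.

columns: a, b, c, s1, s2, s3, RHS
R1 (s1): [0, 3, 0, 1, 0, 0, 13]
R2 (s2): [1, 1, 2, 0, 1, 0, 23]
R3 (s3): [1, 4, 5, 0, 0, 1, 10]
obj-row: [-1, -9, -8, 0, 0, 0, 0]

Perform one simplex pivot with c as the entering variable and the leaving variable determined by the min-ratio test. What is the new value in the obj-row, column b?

-13/5

Ratio test on column c — row 1: entry 0 ≤ 0; row 2: 23/2 = 23/2; row 3: 10/5 = 2. Minimum is 2 at row 3 (s3 leaves); pivot element 5.
Divide row 3 by 5; eliminate column c from the other rows.
obj-row update in column b: -9 − (-8)·(4/5) = -13/5.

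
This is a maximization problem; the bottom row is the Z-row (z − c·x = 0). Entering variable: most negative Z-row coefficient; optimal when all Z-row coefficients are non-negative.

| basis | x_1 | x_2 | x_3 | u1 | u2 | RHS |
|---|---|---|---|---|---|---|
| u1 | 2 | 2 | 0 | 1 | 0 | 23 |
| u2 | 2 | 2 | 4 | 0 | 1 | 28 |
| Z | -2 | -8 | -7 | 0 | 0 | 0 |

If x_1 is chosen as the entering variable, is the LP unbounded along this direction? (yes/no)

no

Column x_1 has positive entries in row(s) 1, 2, so the ratio test bounds it — not unbounded.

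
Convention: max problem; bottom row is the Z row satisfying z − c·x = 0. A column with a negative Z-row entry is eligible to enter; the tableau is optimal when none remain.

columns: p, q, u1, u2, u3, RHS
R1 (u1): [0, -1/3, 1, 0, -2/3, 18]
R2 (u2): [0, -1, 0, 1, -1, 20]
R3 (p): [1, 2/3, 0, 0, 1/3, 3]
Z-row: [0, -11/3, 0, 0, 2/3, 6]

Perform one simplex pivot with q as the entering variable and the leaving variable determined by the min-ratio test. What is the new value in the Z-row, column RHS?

45/2

Ratio test on column q — row 1: entry -1/3 ≤ 0; row 2: entry -1 ≤ 0; row 3: 3/(2/3) = 9/2. Minimum is 9/2 at row 3 (p leaves); pivot element 2/3.
Divide row 3 by 2/3; eliminate column q from the other rows.
Z-row update in column RHS: 6 − (-11/3)·(9/2) = 45/2.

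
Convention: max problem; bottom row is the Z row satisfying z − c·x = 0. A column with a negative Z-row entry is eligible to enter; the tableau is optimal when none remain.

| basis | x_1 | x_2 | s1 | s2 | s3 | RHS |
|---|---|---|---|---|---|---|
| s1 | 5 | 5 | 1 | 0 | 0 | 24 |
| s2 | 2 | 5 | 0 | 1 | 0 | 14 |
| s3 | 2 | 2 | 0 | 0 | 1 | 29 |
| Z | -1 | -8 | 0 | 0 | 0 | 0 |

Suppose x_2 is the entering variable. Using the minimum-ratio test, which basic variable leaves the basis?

s2

Column x_2 entries and ratios — s1: 24/5 = 24/5; s2: 14/5 = 14/5; s3: 29/2 = 29/2.
Smallest ratio is 14/5 in the row of s2, so s2 leaves.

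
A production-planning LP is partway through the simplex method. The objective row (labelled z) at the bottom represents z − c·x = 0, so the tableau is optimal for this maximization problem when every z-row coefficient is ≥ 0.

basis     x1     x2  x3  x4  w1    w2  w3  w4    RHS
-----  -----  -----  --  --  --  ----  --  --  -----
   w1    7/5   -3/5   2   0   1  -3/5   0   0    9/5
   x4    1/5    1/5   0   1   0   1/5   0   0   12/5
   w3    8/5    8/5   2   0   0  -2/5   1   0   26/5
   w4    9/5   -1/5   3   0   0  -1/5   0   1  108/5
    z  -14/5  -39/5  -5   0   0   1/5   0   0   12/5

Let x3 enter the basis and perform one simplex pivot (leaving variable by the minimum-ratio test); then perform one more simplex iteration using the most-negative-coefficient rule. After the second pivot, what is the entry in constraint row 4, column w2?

Ratio test on column x3 — row 1: (9/5)/2 = 9/10; row 2: entry 0 ≤ 0; row 3: (26/5)/2 = 13/5; row 4: (108/5)/3 = 36/5. Minimum is 9/10 at row 1 (w1 leaves); pivot element 2.
Divide row 1 by 2; eliminate column x3 from the other rows.
Second iteration: most negative z-row entry is -93/10 in column x2, so x2 enters.
Ratio test on column x2 — row 1: entry -3/10 ≤ 0; row 2: (12/5)/(1/5) = 12; row 3: (17/5)/(11/5) = 17/11; row 4: (189/10)/(7/10) = 27. Minimum is 17/11 at row 3 (w3 leaves); pivot element 11/5.
Divide row 3 by 11/5; eliminate column x2 from the other rows.
After both pivots, the entry at constraint row 4, column w2 is 7/11.

7/11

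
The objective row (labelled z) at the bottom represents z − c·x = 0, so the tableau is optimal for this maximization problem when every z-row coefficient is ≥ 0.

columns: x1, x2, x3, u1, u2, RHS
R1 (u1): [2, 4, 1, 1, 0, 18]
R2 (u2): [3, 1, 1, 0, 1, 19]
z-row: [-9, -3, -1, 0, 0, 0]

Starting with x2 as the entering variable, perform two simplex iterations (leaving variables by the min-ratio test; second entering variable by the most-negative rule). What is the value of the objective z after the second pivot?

Ratio test on column x2 — row 1: 18/4 = 9/2; row 2: 19/1 = 19. Minimum is 9/2 at row 1 (u1 leaves); pivot element 4.
Pivot on row 1; the z-row RHS becomes 0 − (-3)·(9/2) = 27/2.
Next entering variable (most negative z-row entry -15/2): x1.
Ratio test on column x1 — row 1: (9/2)/(1/2) = 9; row 2: (29/2)/(5/2) = 29/5. Minimum is 29/5 at row 2 (u2 leaves); pivot element 5/2.
After the second pivot the z-row RHS is 27/2 − (-15/2)·(29/5) = 57.

57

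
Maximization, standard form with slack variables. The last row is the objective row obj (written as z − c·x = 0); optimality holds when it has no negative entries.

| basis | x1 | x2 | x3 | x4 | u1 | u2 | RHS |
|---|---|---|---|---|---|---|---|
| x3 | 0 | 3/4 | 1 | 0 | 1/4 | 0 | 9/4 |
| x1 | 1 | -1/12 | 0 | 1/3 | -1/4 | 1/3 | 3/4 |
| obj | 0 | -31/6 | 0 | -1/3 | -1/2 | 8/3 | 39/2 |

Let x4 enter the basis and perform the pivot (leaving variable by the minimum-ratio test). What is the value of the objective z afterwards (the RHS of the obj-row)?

81/4

Ratio test on column x4 — row 1: entry 0 ≤ 0; row 2: (3/4)/(1/3) = 9/4. Minimum is 9/4 at row 2 (x1 leaves); pivot element 1/3.
Pivot on row 2; the obj-row RHS becomes 39/2 − (-1/3)·(9/4) = 81/4.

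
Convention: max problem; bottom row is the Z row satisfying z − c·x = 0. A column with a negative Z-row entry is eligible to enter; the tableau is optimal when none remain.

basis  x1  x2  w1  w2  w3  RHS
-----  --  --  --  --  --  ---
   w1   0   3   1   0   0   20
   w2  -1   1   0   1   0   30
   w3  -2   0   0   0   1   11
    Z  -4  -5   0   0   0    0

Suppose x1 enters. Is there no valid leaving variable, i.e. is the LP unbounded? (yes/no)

yes

Every constraint-row entry in column x1 is ≤ 0, so increasing x1 is unbounded.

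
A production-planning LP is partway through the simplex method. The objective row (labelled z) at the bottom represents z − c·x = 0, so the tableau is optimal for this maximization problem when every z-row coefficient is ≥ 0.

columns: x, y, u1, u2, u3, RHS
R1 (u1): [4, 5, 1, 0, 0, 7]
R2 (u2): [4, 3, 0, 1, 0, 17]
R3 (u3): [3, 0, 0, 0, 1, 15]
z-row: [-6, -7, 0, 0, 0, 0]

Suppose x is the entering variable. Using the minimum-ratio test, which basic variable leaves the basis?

Column x entries and ratios — u1: 7/4 = 7/4; u2: 17/4 = 17/4; u3: 15/3 = 5.
Smallest ratio is 7/4 in the row of u1, so u1 leaves.

u1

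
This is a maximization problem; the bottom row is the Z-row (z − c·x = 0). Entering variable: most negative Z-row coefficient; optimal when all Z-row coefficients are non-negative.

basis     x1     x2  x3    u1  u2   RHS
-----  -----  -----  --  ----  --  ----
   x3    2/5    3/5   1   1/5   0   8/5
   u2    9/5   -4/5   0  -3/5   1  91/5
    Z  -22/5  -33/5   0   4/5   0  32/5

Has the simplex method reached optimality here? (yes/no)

no

The Z-row has a negative entry -33/5 in column x2, so it is not optimal.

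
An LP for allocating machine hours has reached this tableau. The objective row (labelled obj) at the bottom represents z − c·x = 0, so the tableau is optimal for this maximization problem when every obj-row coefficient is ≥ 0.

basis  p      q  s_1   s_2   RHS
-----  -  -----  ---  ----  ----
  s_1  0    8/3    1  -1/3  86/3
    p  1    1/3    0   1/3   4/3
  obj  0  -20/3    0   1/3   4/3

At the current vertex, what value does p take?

p is basic (row 2); its value is the RHS of that row, 4/3.

4/3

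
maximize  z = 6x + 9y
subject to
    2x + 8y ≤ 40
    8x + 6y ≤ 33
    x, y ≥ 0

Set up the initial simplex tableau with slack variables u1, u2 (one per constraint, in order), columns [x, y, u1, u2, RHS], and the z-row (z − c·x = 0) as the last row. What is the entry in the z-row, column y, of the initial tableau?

-9

The z-row carries the negated objective coefficients: the y entry is -9.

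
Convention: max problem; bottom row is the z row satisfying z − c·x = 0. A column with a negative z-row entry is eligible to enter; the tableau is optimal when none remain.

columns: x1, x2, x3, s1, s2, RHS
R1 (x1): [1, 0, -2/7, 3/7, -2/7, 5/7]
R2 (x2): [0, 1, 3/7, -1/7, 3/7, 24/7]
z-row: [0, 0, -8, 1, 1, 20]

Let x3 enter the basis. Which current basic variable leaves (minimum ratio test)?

x2

Column x3 entries and ratios — x1: -2/7 ≤ 0, skip; x2: (24/7)/(3/7) = 8.
Smallest ratio is 8 in the row of x2, so x2 leaves.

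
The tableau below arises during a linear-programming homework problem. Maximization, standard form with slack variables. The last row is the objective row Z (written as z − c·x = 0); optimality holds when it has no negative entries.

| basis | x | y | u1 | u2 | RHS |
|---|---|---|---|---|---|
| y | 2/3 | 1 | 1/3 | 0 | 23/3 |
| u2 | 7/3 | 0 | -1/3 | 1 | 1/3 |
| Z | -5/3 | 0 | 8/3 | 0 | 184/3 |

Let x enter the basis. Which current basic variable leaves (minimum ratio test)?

u2

Column x entries and ratios — y: (23/3)/(2/3) = 23/2; u2: (1/3)/(7/3) = 1/7.
Smallest ratio is 1/7 in the row of u2, so u2 leaves.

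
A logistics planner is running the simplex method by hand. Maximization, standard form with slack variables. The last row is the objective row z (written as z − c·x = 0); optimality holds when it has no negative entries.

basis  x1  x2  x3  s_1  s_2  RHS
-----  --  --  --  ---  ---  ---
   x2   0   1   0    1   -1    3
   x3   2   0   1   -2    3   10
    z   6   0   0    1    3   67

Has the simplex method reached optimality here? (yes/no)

Every z-row coefficient is ≥ 0, so the tableau is optimal.

yes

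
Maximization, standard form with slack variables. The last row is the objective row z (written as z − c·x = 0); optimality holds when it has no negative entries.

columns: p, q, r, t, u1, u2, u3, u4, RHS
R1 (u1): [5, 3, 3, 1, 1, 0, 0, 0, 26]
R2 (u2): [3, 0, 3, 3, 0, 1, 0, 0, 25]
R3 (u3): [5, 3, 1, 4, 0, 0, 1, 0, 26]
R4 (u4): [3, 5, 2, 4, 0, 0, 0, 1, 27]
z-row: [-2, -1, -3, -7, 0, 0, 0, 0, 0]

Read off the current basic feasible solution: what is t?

t is not in the basis, so in the current basic feasible solution t = 0.

0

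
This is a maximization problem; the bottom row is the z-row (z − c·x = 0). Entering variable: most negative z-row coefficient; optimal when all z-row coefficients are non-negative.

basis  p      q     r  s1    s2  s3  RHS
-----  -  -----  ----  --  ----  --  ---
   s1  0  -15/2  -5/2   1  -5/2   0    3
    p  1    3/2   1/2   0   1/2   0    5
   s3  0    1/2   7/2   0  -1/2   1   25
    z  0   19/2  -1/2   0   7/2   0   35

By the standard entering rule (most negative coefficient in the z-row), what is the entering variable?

r

Negative z-row entries: r: -1/2.
The most negative is -1/2 in column r, so r enters.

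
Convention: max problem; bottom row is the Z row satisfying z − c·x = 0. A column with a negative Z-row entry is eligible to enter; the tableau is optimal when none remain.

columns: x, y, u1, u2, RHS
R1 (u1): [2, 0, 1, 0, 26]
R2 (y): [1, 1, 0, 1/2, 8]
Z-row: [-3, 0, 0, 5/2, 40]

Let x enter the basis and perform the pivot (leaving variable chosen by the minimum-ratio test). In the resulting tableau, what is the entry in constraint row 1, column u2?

-1

Ratio test on column x — row 1: 26/2 = 13; row 2: 8/1 = 8. Minimum is 8 at row 2 (y leaves); pivot element 1.
Divide row 2 by 1; eliminate column x from the other rows.
Row 1 update in column u2: 0 − 2·(1/2) = -1.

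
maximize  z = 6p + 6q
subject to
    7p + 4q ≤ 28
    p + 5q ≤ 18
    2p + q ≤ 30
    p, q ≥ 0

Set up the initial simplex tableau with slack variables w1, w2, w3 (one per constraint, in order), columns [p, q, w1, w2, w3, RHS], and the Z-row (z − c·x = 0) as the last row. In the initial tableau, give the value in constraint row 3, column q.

1

Constraint 3 has coefficient 1 on q.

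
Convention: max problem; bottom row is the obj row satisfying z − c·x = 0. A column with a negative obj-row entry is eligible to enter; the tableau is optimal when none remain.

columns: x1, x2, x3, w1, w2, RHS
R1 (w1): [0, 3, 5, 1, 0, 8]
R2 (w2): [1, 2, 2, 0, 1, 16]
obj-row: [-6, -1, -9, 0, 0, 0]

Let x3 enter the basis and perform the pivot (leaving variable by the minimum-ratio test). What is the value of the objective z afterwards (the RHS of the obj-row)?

72/5

Ratio test on column x3 — row 1: 8/5 = 8/5; row 2: 16/2 = 8. Minimum is 8/5 at row 1 (w1 leaves); pivot element 5.
Pivot on row 1; the obj-row RHS becomes 0 − (-9)·(8/5) = 72/5.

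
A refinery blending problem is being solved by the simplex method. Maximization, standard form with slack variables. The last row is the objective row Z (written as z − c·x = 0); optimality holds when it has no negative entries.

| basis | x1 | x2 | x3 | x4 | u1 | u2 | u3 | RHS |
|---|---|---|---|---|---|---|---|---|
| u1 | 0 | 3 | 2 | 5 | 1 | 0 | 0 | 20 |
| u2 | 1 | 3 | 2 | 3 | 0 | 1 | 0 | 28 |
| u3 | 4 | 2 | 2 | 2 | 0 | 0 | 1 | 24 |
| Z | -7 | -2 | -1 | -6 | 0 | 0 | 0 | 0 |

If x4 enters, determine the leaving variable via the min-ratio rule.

u1

Column x4 entries and ratios — u1: 20/5 = 4; u2: 28/3 = 28/3; u3: 24/2 = 12.
Smallest ratio is 4 in the row of u1, so u1 leaves.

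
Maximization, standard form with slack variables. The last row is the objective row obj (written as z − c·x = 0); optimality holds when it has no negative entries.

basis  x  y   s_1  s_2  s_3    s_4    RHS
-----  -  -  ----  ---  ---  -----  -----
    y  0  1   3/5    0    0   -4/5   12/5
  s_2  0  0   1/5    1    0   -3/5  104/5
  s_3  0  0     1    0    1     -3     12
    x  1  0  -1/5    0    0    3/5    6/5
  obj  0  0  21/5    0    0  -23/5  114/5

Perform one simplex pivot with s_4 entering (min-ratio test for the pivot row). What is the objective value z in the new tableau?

32

Ratio test on column s_4 — row 1: entry -4/5 ≤ 0; row 2: entry -3/5 ≤ 0; row 3: entry -3 ≤ 0; row 4: (6/5)/(3/5) = 2. Minimum is 2 at row 4 (x leaves); pivot element 3/5.
Pivot on row 4; the obj-row RHS becomes 114/5 − (-23/5)·2 = 32.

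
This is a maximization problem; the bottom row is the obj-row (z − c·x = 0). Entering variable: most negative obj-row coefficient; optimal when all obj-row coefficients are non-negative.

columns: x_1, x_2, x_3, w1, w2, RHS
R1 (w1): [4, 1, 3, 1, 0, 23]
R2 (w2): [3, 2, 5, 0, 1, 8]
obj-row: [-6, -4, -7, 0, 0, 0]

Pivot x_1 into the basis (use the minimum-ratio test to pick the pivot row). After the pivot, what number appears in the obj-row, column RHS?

Ratio test on column x_1 — row 1: 23/4 = 23/4; row 2: 8/3 = 8/3. Minimum is 8/3 at row 2 (w2 leaves); pivot element 3.
Divide row 2 by 3; eliminate column x_1 from the other rows.
obj-row update in column RHS: 0 − (-6)·(8/3) = 16.

16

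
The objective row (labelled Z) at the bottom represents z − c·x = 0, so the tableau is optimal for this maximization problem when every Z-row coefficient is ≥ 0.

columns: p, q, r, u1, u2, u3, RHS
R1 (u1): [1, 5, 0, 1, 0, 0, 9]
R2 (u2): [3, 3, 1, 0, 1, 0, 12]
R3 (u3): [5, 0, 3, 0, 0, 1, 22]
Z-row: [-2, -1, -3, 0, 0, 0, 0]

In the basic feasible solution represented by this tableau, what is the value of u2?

12

u2 is basic (row 2); its value is the RHS of that row, 12.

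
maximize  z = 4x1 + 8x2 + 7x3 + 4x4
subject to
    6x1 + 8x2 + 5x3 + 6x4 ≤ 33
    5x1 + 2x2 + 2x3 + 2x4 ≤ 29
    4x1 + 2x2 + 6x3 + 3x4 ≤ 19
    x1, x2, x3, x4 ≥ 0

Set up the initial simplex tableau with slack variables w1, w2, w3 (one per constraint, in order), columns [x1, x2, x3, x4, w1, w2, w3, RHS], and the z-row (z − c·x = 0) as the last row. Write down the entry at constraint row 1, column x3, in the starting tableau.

Constraint 1 has coefficient 5 on x3.

5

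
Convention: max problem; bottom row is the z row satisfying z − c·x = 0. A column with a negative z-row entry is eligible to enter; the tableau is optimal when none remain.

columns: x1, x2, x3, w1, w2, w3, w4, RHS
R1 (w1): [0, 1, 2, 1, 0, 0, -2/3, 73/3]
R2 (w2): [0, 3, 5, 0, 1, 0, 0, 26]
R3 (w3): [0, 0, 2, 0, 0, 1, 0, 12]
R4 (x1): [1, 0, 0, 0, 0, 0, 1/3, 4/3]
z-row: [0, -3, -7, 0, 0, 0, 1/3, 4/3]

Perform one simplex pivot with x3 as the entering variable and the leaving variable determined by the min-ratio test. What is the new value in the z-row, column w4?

1/3

Ratio test on column x3 — row 1: (73/3)/2 = 73/6; row 2: 26/5 = 26/5; row 3: 12/2 = 6; row 4: entry 0 ≤ 0. Minimum is 26/5 at row 2 (w2 leaves); pivot element 5.
Divide row 2 by 5; eliminate column x3 from the other rows.
z-row update in column w4: 1/3 − (-7)·0 = 1/3.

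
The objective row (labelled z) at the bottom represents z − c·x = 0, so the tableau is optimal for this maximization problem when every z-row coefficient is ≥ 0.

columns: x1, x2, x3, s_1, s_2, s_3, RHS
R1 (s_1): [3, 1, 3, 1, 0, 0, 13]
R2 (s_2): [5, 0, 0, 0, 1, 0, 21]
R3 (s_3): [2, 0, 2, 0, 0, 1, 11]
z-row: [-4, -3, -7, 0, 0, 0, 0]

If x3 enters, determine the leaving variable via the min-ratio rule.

s_1

Column x3 entries and ratios — s_1: 13/3 = 13/3; s_2: 0 ≤ 0, skip; s_3: 11/2 = 11/2.
Smallest ratio is 13/3 in the row of s_1, so s_1 leaves.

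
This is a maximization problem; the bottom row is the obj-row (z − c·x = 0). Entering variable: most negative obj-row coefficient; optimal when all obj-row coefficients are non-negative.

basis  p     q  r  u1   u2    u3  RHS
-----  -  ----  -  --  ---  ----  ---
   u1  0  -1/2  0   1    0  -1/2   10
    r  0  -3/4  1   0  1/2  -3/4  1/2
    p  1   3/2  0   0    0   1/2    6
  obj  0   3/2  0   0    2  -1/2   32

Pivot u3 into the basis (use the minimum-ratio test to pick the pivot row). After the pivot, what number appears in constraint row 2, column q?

Ratio test on column u3 — row 1: entry -1/2 ≤ 0; row 2: entry -3/4 ≤ 0; row 3: 6/(1/2) = 12. Minimum is 12 at row 3 (p leaves); pivot element 1/2.
Divide row 3 by 1/2; eliminate column u3 from the other rows.
Row 2 update in column q: -3/4 − (-3/4)·3 = 3/2.

3/2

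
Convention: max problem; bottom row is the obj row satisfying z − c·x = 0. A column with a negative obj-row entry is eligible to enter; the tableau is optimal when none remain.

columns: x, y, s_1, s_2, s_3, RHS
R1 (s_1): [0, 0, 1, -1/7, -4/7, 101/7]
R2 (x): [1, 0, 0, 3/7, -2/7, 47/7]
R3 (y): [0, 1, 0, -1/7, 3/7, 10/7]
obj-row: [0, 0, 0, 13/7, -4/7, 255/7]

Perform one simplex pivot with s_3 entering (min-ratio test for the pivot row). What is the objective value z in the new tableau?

115/3

Ratio test on column s_3 — row 1: entry -4/7 ≤ 0; row 2: entry -2/7 ≤ 0; row 3: (10/7)/(3/7) = 10/3. Minimum is 10/3 at row 3 (y leaves); pivot element 3/7.
Pivot on row 3; the obj-row RHS becomes 255/7 − (-4/7)·(10/3) = 115/3.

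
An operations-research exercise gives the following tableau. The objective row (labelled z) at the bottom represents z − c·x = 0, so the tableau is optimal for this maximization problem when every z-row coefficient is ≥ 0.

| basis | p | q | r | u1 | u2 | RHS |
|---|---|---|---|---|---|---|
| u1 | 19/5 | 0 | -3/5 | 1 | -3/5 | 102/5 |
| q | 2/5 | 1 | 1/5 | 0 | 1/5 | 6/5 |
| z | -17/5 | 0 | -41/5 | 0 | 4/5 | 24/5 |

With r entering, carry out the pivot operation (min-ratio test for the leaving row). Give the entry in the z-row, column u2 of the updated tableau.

9

Ratio test on column r — row 1: entry -3/5 ≤ 0; row 2: (6/5)/(1/5) = 6. Minimum is 6 at row 2 (q leaves); pivot element 1/5.
Divide row 2 by 1/5; eliminate column r from the other rows.
z-row update in column u2: 4/5 − (-41/5)·1 = 9.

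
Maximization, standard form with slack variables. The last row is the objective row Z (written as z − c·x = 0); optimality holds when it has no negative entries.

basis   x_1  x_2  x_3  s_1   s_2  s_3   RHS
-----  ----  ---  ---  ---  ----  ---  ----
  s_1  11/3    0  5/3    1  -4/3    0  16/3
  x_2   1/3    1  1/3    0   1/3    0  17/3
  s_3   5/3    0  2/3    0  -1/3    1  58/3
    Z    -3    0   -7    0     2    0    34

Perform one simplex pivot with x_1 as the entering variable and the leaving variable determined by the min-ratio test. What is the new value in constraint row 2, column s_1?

-1/11

Ratio test on column x_1 — row 1: (16/3)/(11/3) = 16/11; row 2: (17/3)/(1/3) = 17; row 3: (58/3)/(5/3) = 58/5. Minimum is 16/11 at row 1 (s_1 leaves); pivot element 11/3.
Divide row 1 by 11/3; eliminate column x_1 from the other rows.
Row 2 update in column s_1: 0 − (1/3)·(3/11) = -1/11.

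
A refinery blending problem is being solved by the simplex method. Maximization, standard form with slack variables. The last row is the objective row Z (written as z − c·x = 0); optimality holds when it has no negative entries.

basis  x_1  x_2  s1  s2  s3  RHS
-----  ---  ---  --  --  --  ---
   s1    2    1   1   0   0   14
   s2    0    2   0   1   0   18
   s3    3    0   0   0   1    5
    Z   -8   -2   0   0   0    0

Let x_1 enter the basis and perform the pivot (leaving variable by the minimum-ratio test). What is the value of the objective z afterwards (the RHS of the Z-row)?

40/3

Ratio test on column x_1 — row 1: 14/2 = 7; row 2: entry 0 ≤ 0; row 3: 5/3 = 5/3. Minimum is 5/3 at row 3 (s3 leaves); pivot element 3.
Pivot on row 3; the Z-row RHS becomes 0 − (-8)·(5/3) = 40/3.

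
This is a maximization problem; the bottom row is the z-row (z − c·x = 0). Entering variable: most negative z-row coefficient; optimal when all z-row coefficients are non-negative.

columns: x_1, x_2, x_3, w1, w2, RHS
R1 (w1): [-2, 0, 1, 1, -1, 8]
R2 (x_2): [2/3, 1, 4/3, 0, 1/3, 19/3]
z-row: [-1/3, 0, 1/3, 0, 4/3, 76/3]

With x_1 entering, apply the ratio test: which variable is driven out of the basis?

Column x_1 entries and ratios — w1: -2 ≤ 0, skip; x_2: (19/3)/(2/3) = 19/2.
Smallest ratio is 19/2 in the row of x_2, so x_2 leaves.

x_2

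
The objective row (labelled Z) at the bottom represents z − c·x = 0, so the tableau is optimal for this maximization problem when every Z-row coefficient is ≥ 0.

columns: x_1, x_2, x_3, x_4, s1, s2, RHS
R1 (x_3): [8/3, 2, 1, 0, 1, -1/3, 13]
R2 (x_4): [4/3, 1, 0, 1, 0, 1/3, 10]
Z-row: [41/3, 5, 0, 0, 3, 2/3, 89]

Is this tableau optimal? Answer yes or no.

yes

Every Z-row coefficient is ≥ 0, so the tableau is optimal.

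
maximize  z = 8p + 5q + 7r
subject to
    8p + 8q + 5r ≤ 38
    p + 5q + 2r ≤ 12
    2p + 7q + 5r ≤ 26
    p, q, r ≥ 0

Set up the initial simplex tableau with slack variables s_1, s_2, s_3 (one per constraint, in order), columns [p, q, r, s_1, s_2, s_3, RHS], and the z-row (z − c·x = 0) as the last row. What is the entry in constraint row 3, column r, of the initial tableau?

Constraint 3 has coefficient 5 on r.

5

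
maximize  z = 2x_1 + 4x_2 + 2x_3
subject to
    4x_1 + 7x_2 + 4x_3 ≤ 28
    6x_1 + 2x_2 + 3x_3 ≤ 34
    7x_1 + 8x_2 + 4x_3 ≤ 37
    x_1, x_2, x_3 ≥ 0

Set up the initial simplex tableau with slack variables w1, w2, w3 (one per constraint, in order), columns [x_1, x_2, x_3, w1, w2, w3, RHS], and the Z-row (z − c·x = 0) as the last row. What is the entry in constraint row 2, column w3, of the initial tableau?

Slack w3 belongs to constraint 3; its column is the unit vector e_3, so the entry in row 2 is 0.

0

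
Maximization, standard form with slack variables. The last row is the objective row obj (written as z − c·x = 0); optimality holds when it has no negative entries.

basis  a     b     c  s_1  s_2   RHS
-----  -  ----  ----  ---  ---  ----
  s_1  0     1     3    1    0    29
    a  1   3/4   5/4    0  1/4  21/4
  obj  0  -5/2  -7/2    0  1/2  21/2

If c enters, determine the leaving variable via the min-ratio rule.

a

Column c entries and ratios — s_1: 29/3 = 29/3; a: (21/4)/(5/4) = 21/5.
Smallest ratio is 21/5 in the row of a, so a leaves.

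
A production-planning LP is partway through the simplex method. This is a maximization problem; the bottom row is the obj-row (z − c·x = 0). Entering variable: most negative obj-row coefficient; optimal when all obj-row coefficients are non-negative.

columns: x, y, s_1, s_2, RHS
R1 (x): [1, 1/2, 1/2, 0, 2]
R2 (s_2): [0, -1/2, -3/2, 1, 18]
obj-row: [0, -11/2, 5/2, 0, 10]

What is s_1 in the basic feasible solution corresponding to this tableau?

s_1 is not in the basis, so in the current basic feasible solution s_1 = 0.

0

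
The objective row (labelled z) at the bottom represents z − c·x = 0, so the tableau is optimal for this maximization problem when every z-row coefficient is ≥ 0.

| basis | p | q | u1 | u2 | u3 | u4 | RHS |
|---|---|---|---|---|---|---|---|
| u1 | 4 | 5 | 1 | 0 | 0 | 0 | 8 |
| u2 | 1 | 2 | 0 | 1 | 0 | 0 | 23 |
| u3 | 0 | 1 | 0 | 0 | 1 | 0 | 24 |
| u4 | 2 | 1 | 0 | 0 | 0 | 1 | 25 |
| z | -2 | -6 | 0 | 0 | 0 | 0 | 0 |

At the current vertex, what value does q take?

0

q is not in the basis, so in the current basic feasible solution q = 0.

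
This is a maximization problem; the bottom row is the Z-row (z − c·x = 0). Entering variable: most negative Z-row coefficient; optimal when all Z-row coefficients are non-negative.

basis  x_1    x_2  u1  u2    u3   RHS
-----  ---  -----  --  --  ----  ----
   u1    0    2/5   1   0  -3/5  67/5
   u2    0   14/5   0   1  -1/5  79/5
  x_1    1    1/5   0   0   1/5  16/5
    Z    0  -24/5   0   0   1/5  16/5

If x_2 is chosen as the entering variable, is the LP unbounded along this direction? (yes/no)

no

Column x_2 has positive entries in row(s) 1, 2, 3, so the ratio test bounds it — not unbounded.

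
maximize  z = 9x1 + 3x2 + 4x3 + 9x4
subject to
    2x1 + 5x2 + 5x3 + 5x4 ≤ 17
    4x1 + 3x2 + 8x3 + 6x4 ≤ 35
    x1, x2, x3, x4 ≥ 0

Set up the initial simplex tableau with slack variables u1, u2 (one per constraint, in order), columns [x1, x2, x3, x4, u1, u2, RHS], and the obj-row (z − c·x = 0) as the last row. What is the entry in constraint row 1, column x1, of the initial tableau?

2

Constraint 1 has coefficient 2 on x1.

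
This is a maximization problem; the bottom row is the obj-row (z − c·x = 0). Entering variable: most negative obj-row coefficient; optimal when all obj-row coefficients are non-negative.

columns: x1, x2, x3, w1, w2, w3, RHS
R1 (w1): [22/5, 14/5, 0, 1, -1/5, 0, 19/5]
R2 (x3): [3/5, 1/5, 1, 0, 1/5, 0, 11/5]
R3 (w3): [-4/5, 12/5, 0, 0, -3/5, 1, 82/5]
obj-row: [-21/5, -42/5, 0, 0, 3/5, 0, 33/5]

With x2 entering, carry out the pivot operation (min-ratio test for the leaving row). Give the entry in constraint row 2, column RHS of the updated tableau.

Ratio test on column x2 — row 1: (19/5)/(14/5) = 19/14; row 2: (11/5)/(1/5) = 11; row 3: (82/5)/(12/5) = 41/6. Minimum is 19/14 at row 1 (w1 leaves); pivot element 14/5.
Divide row 1 by 14/5; eliminate column x2 from the other rows.
Row 2 update in column RHS: 11/5 − (1/5)·(19/14) = 27/14.

27/14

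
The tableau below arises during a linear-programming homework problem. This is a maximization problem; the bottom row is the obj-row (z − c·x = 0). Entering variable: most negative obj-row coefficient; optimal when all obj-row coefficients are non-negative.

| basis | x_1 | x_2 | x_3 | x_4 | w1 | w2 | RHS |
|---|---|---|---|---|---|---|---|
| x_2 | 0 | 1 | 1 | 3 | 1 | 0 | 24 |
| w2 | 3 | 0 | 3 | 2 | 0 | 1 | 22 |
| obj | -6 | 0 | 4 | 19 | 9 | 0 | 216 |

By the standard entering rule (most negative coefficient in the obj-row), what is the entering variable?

Negative obj-row entries: x_1: -6.
The most negative is -6 in column x_1, so x_1 enters.

x_1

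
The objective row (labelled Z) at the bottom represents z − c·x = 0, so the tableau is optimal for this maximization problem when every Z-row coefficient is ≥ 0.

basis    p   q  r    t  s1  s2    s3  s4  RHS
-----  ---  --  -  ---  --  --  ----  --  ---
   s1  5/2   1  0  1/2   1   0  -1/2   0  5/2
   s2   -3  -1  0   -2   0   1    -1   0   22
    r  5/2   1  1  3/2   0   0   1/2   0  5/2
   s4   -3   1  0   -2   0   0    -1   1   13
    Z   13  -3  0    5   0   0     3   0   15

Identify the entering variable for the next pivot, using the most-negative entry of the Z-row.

Negative Z-row entries: q: -3.
The most negative is -3 in column q, so q enters.

q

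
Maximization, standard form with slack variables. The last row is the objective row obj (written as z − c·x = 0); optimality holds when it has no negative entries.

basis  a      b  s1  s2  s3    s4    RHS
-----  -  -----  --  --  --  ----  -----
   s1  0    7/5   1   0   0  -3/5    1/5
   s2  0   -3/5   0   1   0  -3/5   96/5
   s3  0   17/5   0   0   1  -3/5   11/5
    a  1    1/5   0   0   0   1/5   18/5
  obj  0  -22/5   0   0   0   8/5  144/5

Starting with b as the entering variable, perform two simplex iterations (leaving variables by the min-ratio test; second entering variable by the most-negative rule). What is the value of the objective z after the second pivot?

30

Ratio test on column b — row 1: (1/5)/(7/5) = 1/7; row 2: entry -3/5 ≤ 0; row 3: (11/5)/(17/5) = 11/17; row 4: (18/5)/(1/5) = 18. Minimum is 1/7 at row 1 (s1 leaves); pivot element 7/5.
Pivot on row 1; the obj-row RHS becomes 144/5 − (-22/5)·(1/7) = 206/7.
Next entering variable (most negative obj-row entry -2/7): s4.
Ratio test on column s4 — row 1: entry -3/7 ≤ 0; row 2: entry -6/7 ≤ 0; row 3: (12/7)/(6/7) = 2; row 4: (25/7)/(2/7) = 25/2. Minimum is 2 at row 3 (s3 leaves); pivot element 6/7.
After the second pivot the obj-row RHS is 206/7 − (-2/7)·2 = 30.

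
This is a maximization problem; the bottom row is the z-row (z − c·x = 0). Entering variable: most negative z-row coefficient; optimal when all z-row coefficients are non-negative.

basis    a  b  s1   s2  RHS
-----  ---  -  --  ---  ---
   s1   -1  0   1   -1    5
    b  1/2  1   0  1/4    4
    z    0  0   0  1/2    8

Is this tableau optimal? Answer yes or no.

yes

Every z-row coefficient is ≥ 0, so the tableau is optimal.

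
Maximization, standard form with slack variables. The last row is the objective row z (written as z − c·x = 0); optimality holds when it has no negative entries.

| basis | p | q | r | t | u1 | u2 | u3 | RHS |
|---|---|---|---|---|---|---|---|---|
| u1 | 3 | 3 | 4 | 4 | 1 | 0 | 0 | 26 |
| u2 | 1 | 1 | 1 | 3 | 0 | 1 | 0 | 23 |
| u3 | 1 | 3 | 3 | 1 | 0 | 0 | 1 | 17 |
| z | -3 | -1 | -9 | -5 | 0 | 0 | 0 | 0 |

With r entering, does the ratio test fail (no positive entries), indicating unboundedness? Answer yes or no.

no

Column r has positive entries in row(s) 1, 2, 3, so the ratio test bounds it — not unbounded.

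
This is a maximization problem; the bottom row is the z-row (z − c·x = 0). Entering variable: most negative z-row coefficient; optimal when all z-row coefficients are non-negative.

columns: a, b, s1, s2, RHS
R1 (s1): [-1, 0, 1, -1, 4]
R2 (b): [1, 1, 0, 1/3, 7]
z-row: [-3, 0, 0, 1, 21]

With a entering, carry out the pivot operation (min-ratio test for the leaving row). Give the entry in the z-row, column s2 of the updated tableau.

Ratio test on column a — row 1: entry -1 ≤ 0; row 2: 7/1 = 7. Minimum is 7 at row 2 (b leaves); pivot element 1.
Divide row 2 by 1; eliminate column a from the other rows.
z-row update in column s2: 1 − (-3)·(1/3) = 2.

2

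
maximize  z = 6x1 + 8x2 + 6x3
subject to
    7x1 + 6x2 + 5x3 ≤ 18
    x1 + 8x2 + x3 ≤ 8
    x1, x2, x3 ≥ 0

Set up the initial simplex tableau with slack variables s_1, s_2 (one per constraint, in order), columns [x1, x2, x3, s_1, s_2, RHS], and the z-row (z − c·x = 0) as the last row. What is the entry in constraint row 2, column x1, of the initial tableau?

1

Constraint 2 has coefficient 1 on x1.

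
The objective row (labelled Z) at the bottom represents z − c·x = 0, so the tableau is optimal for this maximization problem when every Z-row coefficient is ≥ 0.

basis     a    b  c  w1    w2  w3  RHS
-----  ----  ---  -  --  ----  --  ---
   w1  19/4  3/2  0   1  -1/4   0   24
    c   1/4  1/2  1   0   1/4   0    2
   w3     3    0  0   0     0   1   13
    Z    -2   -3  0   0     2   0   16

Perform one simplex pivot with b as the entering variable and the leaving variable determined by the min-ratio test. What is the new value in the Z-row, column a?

-1/2

Ratio test on column b — row 1: 24/(3/2) = 16; row 2: 2/(1/2) = 4; row 3: entry 0 ≤ 0. Minimum is 4 at row 2 (c leaves); pivot element 1/2.
Divide row 2 by 1/2; eliminate column b from the other rows.
Z-row update in column a: -2 − (-3)·(1/2) = -1/2.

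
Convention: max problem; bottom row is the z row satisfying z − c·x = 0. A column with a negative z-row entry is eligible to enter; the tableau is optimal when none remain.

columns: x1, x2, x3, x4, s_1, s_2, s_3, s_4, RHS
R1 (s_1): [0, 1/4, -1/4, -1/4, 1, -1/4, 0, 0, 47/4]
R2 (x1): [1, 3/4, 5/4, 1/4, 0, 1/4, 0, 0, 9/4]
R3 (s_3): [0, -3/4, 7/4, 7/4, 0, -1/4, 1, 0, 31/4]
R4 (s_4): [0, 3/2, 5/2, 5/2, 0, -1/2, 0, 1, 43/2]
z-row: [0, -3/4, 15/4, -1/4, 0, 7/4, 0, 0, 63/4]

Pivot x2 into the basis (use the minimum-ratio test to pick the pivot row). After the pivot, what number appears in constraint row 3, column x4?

2

Ratio test on column x2 — row 1: (47/4)/(1/4) = 47; row 2: (9/4)/(3/4) = 3; row 3: entry -3/4 ≤ 0; row 4: (43/2)/(3/2) = 43/3. Minimum is 3 at row 2 (x1 leaves); pivot element 3/4.
Divide row 2 by 3/4; eliminate column x2 from the other rows.
Row 3 update in column x4: 7/4 − (-3/4)·(1/3) = 2.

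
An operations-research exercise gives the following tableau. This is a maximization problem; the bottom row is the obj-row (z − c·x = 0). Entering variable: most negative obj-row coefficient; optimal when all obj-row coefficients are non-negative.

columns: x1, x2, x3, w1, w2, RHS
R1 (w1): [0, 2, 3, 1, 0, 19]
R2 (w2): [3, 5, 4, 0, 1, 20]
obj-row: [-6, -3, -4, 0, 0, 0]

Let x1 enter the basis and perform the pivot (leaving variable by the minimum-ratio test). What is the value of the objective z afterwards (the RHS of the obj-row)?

Ratio test on column x1 — row 1: entry 0 ≤ 0; row 2: 20/3 = 20/3. Minimum is 20/3 at row 2 (w2 leaves); pivot element 3.
Pivot on row 2; the obj-row RHS becomes 0 − (-6)·(20/3) = 40.

40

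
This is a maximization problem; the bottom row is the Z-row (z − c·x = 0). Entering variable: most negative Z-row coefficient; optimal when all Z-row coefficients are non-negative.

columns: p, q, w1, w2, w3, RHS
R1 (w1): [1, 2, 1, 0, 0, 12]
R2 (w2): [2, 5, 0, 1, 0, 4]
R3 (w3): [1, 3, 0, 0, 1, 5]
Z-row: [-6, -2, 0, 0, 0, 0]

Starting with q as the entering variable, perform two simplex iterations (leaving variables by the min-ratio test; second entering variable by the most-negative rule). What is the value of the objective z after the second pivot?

Ratio test on column q — row 1: 12/2 = 6; row 2: 4/5 = 4/5; row 3: 5/3 = 5/3. Minimum is 4/5 at row 2 (w2 leaves); pivot element 5.
Pivot on row 2; the Z-row RHS becomes 0 − (-2)·(4/5) = 8/5.
Next entering variable (most negative Z-row entry -26/5): p.
Ratio test on column p — row 1: (52/5)/(1/5) = 52; row 2: (4/5)/(2/5) = 2; row 3: entry -1/5 ≤ 0. Minimum is 2 at row 2 (q leaves); pivot element 2/5.
After the second pivot the Z-row RHS is 8/5 − (-26/5)·2 = 12.

12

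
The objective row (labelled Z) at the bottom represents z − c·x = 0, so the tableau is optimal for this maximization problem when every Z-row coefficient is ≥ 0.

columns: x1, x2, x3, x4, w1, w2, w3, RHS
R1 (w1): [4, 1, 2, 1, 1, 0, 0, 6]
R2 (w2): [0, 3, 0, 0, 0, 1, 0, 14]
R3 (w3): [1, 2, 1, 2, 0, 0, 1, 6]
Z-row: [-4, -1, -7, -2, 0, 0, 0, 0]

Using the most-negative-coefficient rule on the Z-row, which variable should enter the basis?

Negative Z-row entries: x1: -4, x2: -1, x3: -7, x4: -2.
The most negative is -7 in column x3, so x3 enters.

x3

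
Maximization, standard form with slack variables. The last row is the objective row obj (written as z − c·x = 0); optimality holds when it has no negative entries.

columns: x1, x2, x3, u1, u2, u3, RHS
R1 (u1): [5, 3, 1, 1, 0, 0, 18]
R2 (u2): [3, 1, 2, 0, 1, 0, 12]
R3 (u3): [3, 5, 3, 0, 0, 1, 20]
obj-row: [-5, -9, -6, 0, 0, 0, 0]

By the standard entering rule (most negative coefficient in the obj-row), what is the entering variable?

x2

Negative obj-row entries: x1: -5, x2: -9, x3: -6.
The most negative is -9 in column x2, so x2 enters.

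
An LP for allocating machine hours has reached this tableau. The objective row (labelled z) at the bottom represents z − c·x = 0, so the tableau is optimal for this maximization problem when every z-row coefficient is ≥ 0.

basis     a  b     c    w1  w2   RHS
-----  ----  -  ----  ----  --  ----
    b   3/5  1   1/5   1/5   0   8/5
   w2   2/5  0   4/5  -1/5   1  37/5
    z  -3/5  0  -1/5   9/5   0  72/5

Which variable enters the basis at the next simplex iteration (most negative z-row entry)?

Negative z-row entries: a: -3/5, c: -1/5.
The most negative is -3/5 in column a, so a enters.

a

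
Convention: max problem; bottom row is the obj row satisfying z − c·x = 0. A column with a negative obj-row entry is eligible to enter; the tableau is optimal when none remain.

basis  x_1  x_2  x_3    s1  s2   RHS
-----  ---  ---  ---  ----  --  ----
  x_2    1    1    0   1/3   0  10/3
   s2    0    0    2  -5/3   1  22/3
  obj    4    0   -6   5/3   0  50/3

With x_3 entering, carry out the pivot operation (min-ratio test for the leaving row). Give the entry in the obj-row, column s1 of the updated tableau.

-10/3

Ratio test on column x_3 — row 1: entry 0 ≤ 0; row 2: (22/3)/2 = 11/3. Minimum is 11/3 at row 2 (s2 leaves); pivot element 2.
Divide row 2 by 2; eliminate column x_3 from the other rows.
obj-row update in column s1: 5/3 − (-6)·(-5/6) = -10/3.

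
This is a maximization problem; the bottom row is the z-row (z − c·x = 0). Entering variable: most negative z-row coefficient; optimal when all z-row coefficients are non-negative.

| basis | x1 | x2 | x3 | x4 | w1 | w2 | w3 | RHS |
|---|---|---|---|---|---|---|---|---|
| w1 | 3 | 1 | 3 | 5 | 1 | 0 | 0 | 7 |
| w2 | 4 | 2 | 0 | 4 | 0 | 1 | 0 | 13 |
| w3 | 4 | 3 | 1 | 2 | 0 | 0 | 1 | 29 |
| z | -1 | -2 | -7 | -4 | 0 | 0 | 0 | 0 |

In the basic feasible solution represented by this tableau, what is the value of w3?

w3 is basic (row 3); its value is the RHS of that row, 29.

29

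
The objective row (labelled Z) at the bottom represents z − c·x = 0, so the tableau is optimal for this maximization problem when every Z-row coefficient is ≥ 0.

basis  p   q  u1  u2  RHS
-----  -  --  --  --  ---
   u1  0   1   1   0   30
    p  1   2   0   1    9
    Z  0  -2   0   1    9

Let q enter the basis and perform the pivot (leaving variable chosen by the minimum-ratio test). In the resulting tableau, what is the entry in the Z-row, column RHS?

Ratio test on column q — row 1: 30/1 = 30; row 2: 9/2 = 9/2. Minimum is 9/2 at row 2 (p leaves); pivot element 2.
Divide row 2 by 2; eliminate column q from the other rows.
Z-row update in column RHS: 9 − (-2)·(9/2) = 18.

18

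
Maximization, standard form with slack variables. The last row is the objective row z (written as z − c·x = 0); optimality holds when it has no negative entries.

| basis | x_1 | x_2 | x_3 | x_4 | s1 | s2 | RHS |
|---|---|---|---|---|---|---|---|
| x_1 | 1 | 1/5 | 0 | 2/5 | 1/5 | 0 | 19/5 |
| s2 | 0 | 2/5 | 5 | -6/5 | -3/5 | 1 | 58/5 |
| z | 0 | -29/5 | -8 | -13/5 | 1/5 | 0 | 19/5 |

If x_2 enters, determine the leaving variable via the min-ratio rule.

x_1

Column x_2 entries and ratios — x_1: (19/5)/(1/5) = 19; s2: (58/5)/(2/5) = 29.
Smallest ratio is 19 in the row of x_1, so x_1 leaves.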